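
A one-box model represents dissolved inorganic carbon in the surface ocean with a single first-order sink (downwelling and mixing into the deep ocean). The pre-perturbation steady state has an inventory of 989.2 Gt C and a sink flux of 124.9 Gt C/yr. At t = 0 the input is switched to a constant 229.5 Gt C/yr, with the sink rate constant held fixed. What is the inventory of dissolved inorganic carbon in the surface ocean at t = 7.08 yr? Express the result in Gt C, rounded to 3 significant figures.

1480 Gt C

The sink rate constant is k = F₀/M₀ = 124.9/989.2 = 0.1263 yr⁻¹.
Solving dM/dt = F₁ − kM with M(0) = M₀ gives M(t) = F₁/k + (M₀ − F₁/k)·e^(−kt).
F₁/k = 229.5/0.1263 = 1817.6 Gt C; kt = 0.1263 × 7.08 = 0.8939, e^(−kt) = 0.4090.
M(7.08) = 1817.6 + (989.2 − 1817.6) × 0.4090 = 1817.6 − 338.9 = 1478.8 Gt C.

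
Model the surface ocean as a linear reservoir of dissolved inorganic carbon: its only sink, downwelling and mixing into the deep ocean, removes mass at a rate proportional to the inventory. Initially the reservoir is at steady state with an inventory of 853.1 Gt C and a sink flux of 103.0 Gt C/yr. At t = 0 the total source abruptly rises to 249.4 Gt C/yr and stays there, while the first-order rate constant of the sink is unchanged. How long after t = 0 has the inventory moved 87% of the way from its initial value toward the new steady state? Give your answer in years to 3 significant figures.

16.9 yr

τ = M₀/F₀ = 853.1/103.0 = 8.283 yr.
The remaining gap fraction is e^(−t/τ); 87% covered ⇒ e^(−t/τ) = 0.130.
t = −τ ln(0.130) = 8.283 × 2.040 = 16.90 yr.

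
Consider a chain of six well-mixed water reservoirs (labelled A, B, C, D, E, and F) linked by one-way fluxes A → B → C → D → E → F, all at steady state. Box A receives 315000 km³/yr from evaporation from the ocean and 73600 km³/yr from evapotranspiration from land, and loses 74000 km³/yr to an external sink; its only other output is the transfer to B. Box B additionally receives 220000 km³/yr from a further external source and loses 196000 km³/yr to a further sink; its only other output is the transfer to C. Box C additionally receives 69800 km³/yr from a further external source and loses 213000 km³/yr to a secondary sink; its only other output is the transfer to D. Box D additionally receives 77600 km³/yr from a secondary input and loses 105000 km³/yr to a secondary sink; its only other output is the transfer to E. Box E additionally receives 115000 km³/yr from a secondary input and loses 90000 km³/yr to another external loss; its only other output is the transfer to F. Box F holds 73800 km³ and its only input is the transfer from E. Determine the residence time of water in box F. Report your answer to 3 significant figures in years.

Box A: F(A→B) = (315000 + 73600) − 74000 = 314600 km³/yr.
Box B: F(B→C) = (314600 + 220000) − 196000 = 338600 km³/yr.
Box C: F(C→D) = (338600 + 69800) − 213000 = 195400 km³/yr.
Box D: F(D→E) = (195400 + 77600) − 105000 = 168000 km³/yr.
Box E: F(E→F) = (168000 + 115000) − 90000 = 193000 km³/yr.
Box F throughput = its input = 193000 km³/yr; τ = 73800 / 193000 = 0.3824 yr.

0.382 yr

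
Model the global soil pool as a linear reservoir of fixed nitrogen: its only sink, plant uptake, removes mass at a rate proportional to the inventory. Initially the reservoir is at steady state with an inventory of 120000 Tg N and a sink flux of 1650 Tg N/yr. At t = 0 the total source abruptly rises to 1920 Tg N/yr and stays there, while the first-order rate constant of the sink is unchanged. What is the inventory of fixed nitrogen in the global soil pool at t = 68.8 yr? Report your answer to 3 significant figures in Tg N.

Residence time τ = M₀/F₀ = 72.73 yr. The eventual steady state is M_∞ = M₀·(F₁/F₀) = 120000 × 1920/1650 = 139640 Tg N.
The anomaly ΔM(t) = M(t) − M_∞ decays as ΔM₀·e^(−t/τ) with ΔM₀ = 120000 − 139640 = −19640 Tg N.
At t = 68.8 yr, e^(−t/τ) = e^(−0.9460) = 0.3883, so ΔM = −7625 Tg N and M = 139640 − 7625 = 132010 Tg N.

132000 Tg N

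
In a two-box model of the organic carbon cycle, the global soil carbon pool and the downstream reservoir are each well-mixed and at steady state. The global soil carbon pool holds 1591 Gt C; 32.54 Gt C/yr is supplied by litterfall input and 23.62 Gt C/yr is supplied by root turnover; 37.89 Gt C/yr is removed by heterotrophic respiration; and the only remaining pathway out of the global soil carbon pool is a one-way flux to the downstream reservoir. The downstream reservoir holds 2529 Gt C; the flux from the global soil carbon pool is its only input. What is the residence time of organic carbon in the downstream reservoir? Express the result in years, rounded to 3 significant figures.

Balance the global soil carbon pool: ΣF_in = 32.54 + 23.62 = 56.160 Gt C/yr.
Flux to the downstream reservoir = ΣF_in − (37.89) = 18.270 Gt C/yr.
At steady state the output of the downstream reservoir equals its input, 18.270 Gt C/yr.
τ = M / F = 2529 / 18.270 = 138.4 yr.

138 yr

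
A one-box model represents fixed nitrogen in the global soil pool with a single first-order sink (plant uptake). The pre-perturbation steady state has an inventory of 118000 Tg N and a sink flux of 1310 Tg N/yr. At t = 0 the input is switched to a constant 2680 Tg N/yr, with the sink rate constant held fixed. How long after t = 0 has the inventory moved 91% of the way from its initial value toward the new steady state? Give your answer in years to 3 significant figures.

217 yr

τ = M₀/F₀ = 118000/1310 = 90.08 yr.
The remaining gap fraction is e^(−t/τ); 91% covered ⇒ e^(−t/τ) = 0.0900.
t = −τ ln(0.0900) = 90.08 × 2.408 = 216.9 yr.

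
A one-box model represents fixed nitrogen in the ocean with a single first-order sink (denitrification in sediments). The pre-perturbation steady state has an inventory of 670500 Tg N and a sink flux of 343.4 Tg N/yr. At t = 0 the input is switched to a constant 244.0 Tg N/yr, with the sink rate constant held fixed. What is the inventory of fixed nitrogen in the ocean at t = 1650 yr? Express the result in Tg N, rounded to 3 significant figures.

The sink rate constant is k = F₀/M₀ = 343.4/670500 = 0.0005122 yr⁻¹.
Solving dM/dt = F₁ − kM with M(0) = M₀ gives M(t) = F₁/k + (M₀ − F₁/k)·e^(−kt).
F₁/k = 244.0/0.0005122 = 476420 Tg N; kt = 0.0005122 × 1650 = 0.8451, e^(−kt) = 0.4295.
M(1650) = 476420 + (670500 − 476420) × 0.4295 = 476420 + 83360 = 559780 Tg N.

560000 Tg N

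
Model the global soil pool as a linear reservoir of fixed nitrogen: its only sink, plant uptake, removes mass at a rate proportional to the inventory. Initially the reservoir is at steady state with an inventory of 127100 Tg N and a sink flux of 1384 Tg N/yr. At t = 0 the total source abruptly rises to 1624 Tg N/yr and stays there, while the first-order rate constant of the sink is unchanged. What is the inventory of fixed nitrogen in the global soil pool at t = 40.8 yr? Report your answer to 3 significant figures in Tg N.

135000 Tg N

τ = M₀/F₀ = 127100/1384 = 91.84 yr; rate constant k = 1/τ.
New steady state M_∞ = F₁/k = F₁·τ = 1624 × 91.84 = 149140 Tg N.
M(t) = M_∞ + (M₀ − M_∞)·e^(−t/τ); t/τ = 40.8/91.84 = 0.4443, so e^(−t/τ) = 0.6413.
M(t) = 149140 − 22040 × 0.6413 = 135010 Tg N.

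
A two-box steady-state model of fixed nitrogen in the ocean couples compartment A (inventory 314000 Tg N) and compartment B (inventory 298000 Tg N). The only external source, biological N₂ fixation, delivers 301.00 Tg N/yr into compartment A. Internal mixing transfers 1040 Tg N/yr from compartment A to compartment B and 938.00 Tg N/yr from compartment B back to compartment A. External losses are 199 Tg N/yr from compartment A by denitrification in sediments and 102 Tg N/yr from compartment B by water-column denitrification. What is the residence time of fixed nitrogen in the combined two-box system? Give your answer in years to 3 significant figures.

2030 yr

For the system as a whole, the A↔B exchange is internal and contributes nothing to the throughput; only the external sinks remove mass.
M_total = 314000 + 298000 = 612000 Tg N.
ΣF_external_out = 199 + 102 = 301.00 Tg N/yr.
τ = M_total / ΣF_ext = 612000 / 301.00 = 2033 yr.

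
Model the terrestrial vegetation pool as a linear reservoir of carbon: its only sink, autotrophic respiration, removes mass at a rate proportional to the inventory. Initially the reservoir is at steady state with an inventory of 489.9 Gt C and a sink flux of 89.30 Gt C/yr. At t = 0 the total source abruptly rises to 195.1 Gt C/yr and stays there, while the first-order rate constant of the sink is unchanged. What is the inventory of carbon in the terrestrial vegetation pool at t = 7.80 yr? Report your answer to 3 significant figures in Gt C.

930 Gt C

Residence time τ = M₀/F₀ = 5.486 yr. The eventual steady state is M_∞ = M₀·(F₁/F₀) = 489.9 × 195.1/89.30 = 1070.3 Gt C.
The anomaly ΔM(t) = M(t) − M_∞ decays as ΔM₀·e^(−t/τ) with ΔM₀ = 489.9 − 1070.3 = −580.4 Gt C.
At t = 7.80 yr, e^(−t/τ) = e^(−1.422) = 0.2413, so ΔM = −140.0 Gt C and M = 1070.3 − 140.0 = 930.28 Gt C.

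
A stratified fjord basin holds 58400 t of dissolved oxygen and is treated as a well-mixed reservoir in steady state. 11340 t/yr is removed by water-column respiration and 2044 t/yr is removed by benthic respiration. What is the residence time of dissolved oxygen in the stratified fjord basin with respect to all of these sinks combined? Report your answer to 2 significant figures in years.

4.4 yr

Total removal flux = 11340 + 2044 = 13384 t/yr.
τ = M / ΣF_out = 58400 / 13384 = 4.363 yr.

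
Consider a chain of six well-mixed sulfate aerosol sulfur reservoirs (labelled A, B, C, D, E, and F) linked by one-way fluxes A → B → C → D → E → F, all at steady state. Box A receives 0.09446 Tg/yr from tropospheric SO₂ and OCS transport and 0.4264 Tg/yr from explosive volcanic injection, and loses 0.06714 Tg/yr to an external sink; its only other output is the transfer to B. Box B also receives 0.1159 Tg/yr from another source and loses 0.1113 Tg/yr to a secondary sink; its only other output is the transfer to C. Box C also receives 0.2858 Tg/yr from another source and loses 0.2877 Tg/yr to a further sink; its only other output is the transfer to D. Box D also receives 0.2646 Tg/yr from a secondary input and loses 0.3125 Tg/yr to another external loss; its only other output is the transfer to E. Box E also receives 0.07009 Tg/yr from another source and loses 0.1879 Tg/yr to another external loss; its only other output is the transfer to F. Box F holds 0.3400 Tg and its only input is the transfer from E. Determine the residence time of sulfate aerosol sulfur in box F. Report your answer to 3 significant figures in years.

1.17 yr

Box A: F(A→B) = (0.09446 + 0.4264) − 0.06714 = 0.45372 Tg/yr.
Box B: F(B→C) = (0.45372 + 0.1159) − 0.1113 = 0.45832 Tg/yr.
Box C: F(C→D) = (0.45832 + 0.2858) − 0.2877 = 0.45642 Tg/yr.
Box D: F(D→E) = (0.45642 + 0.2646) − 0.3125 = 0.40852 Tg/yr.
Box E: F(E→F) = (0.40852 + 0.07009) − 0.1879 = 0.29071 Tg/yr.
Box F throughput = its input = 0.29071 Tg/yr; τ = 0.3400 / 0.29071 = 1.170 yr.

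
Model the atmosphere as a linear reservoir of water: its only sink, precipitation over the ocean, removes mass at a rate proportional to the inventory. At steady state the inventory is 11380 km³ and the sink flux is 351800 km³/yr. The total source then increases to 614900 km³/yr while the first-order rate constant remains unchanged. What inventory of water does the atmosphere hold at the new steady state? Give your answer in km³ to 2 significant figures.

20000 km³

Rate constant k = F/M = 351800 / 11380 = 30.91 yr⁻¹.
At the new steady state, source = k·M_new ⇒ M_new = 614900 / 30.91 = 19890 km³.
(Equivalently M_new = M × F_new/F_old = 11380 × 614900/351800.)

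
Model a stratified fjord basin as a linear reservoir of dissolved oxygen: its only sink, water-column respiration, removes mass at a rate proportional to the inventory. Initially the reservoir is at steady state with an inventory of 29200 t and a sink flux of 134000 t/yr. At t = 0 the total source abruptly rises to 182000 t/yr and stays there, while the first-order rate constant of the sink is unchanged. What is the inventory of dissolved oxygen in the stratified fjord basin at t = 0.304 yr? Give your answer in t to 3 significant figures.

37100 t

The sink rate constant is k = F₀/M₀ = 134000/29200 = 4.589 yr⁻¹.
Solving dM/dt = F₁ − kM with M(0) = M₀ gives M(t) = F₁/k + (M₀ − F₁/k)·e^(−kt).
F₁/k = 182000/4.589 = 39660 t; kt = 4.589 × 0.304 = 1.395, e^(−kt) = 0.2478.
M(0.304) = 39660 + (29200 − 39660) × 0.2478 = 39660 − 2592 = 37068 t.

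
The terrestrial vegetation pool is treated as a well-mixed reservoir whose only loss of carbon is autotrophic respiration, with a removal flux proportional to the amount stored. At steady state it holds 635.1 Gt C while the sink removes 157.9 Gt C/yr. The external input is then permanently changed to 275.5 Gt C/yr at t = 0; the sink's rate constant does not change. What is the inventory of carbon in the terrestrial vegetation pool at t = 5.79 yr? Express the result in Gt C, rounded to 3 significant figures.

996 Gt C

τ = M₀/F₀ = 635.1/157.9 = 4.022 yr; rate constant k = 1/τ.
New steady state M_∞ = F₁/k = F₁·τ = 275.5 × 4.022 = 1108.1 Gt C.
M(t) = M_∞ + (M₀ − M_∞)·e^(−t/τ); t/τ = 5.79/4.022 = 1.440, so e^(−t/τ) = 0.2370.
M(t) = 1108.1 − 473.0 × 0.2370 = 995.98 Gt C.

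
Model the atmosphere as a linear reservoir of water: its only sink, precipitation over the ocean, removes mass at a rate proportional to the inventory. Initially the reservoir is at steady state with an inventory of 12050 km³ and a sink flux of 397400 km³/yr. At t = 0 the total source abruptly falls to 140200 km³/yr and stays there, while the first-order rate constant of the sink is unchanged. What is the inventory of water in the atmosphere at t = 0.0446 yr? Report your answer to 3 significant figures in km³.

The sink rate constant is k = F₀/M₀ = 397400/12050 = 32.98 yr⁻¹.
Solving dM/dt = F₁ − kM with M(0) = M₀ gives M(t) = F₁/k + (M₀ − F₁/k)·e^(−kt).
F₁/k = 140200/32.98 = 4251.2 km³; kt = 32.98 × 0.0446 = 1.471, e^(−kt) = 0.2297.
M(0.0446) = 4251.2 + (12050 − 4251.2) × 0.2297 = 4251.2 + 1792 = 6042.7 km³.

6040 km³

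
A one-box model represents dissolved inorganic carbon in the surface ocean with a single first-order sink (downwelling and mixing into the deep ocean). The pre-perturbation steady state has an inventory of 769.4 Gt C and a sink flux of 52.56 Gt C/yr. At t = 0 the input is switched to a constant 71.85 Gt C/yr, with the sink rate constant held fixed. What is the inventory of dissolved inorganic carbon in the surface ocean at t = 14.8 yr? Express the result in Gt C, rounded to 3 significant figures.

949 Gt C

The sink rate constant is k = F₀/M₀ = 52.56/769.4 = 0.06831 yr⁻¹.
Solving dM/dt = F₁ − kM with M(0) = M₀ gives M(t) = F₁/k + (M₀ − F₁/k)·e^(−kt).
F₁/k = 71.85/0.06831 = 1051.8 Gt C; kt = 0.06831 × 14.8 = 1.011, e^(−kt) = 0.3638.
M(14.8) = 1051.8 + (769.4 − 1051.8) × 0.3638 = 1051.8 − 102.7 = 949.04 Gt C.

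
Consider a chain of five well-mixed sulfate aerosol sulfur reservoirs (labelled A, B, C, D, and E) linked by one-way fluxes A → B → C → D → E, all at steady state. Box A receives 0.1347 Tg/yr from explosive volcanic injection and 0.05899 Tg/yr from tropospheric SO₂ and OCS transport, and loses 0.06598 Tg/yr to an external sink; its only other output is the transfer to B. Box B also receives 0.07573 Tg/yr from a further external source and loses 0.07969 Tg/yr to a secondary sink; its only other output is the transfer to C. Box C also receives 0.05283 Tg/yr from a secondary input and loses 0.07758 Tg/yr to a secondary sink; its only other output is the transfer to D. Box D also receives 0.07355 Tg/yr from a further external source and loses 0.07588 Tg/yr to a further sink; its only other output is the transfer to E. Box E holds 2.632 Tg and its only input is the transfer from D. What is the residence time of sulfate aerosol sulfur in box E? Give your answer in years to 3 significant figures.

27.2 yr

Box A: F(A→B) = (0.1347 + 0.05899) − 0.06598 = 0.12771 Tg/yr.
Box B: F(B→C) = (0.12771 + 0.07573) − 0.07969 = 0.12375 Tg/yr.
Box C: F(C→D) = (0.12375 + 0.05283) − 0.07758 = 0.099000 Tg/yr.
Box D: F(D→E) = (0.099000 + 0.07355) − 0.07588 = 0.096670 Tg/yr.
Box E throughput = its input = 0.096670 Tg/yr; τ = 2.632 / 0.096670 = 27.23 yr.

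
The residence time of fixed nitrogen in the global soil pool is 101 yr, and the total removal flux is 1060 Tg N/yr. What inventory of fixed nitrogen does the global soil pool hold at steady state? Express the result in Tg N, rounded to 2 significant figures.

110000 Tg N

τ = M/F ⇒ M = τ × F = 101 × 1060 = 107100 Tg N.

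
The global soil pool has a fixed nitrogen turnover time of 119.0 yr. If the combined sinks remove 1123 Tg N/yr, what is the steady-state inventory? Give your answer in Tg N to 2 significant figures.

130000 Tg N

τ = M/F ⇒ M = τ × F = 119.0 × 1123 = 133600 Tg N.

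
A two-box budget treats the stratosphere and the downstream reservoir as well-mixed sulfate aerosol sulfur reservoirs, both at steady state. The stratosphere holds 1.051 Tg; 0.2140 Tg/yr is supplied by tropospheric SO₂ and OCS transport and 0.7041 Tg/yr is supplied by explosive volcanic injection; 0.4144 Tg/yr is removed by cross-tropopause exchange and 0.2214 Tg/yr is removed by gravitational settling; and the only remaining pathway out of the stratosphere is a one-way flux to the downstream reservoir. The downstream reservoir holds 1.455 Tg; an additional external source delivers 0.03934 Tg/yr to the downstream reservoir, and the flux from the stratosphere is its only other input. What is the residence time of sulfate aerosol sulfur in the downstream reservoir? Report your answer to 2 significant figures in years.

4.5 yr

Balance the stratosphere: ΣF_in = 0.2140 + 0.7041 = 0.91810 Tg/yr.
Flux to the downstream reservoir = ΣF_in − (0.4144 + 0.2214) = 0.28230 Tg/yr.
Total input to the downstream reservoir = 0.28230 + 0.03934 = 0.32164 Tg/yr; at steady state this equals its total output.
τ = M / F = 1.455 / 0.32164 = 4.524 yr.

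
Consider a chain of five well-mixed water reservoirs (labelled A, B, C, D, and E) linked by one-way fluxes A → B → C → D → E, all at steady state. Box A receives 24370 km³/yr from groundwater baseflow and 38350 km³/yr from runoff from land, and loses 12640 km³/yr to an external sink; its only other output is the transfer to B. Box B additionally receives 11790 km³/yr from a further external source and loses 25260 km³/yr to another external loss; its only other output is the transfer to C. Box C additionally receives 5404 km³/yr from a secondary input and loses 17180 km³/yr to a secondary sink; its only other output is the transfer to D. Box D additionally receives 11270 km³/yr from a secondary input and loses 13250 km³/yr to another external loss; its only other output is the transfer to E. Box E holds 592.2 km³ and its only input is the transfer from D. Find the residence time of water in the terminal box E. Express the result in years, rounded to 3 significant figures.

Box A: F(A→B) = (24370 + 38350) − 12640 = 50080 km³/yr.
Box B: F(B→C) = (50080 + 11790) − 25260 = 36610 km³/yr.
Box C: F(C→D) = (36610 + 5404) − 17180 = 24834 km³/yr.
Box D: F(D→E) = (24834 + 11270) − 13250 = 22854 km³/yr.
Box E throughput = its input = 22854 km³/yr; τ = 592.2 / 22854 = 0.02591 yr.

0.0259 yr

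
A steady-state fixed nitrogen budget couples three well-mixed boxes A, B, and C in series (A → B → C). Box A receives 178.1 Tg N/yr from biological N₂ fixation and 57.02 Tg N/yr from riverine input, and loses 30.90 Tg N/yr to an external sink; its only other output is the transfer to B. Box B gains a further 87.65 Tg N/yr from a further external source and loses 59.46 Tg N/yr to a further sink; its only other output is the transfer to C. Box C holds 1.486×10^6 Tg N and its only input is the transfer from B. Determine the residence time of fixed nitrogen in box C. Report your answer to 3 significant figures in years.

Box A: F(A→B) = (178.1 + 57.02) − 30.90 = 204.22 Tg N/yr.
Box B: F(B→C) = (204.22 + 87.65) − 59.46 = 232.41 Tg N/yr.
Box C throughput = its input = 232.41 Tg N/yr; τ = 1.486×10^6 / 232.41 = 6394 yr.

6390 yr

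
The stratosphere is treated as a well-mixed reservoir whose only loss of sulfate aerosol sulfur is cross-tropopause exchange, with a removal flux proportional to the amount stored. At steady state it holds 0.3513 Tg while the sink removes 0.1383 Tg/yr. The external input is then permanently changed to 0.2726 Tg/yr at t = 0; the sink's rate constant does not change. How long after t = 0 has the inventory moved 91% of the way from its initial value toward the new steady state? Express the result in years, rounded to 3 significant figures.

6.12 yr

τ = M₀/F₀ = 0.3513/0.1383 = 2.540 yr.
The remaining gap fraction is e^(−t/τ); 91% covered ⇒ e^(−t/τ) = 0.0900.
t = −τ ln(0.0900) = 2.540 × 2.408 = 6.116 yr.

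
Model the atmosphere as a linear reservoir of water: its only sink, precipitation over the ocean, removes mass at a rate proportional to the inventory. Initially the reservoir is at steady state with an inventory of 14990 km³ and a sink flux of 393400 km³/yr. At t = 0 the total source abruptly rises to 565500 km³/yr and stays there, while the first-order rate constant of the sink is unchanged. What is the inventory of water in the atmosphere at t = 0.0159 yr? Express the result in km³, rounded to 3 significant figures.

τ = M₀/F₀ = 14990/393400 = 0.03810 yr; rate constant k = 1/τ.
New steady state M_∞ = F₁/k = F₁·τ = 565500 × 0.03810 = 21548 km³.
M(t) = M_∞ + (M₀ − M_∞)·e^(−t/τ); t/τ = 0.0159/0.03810 = 0.4173, so e^(−t/τ) = 0.6588.
M(t) = 21548 − 6558 × 0.6588 = 17227 km³.

17200 km³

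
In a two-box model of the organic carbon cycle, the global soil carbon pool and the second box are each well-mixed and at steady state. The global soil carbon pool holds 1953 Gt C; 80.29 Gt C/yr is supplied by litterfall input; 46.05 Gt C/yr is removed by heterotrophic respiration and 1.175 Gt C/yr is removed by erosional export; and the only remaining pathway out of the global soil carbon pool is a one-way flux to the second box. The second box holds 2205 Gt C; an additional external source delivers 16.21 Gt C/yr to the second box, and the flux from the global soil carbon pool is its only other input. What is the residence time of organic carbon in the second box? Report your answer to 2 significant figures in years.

Balance the global soil carbon pool: ΣF_in = 80.290 Gt C/yr.
Flux to the second box = ΣF_in − (46.05 + 1.175) = 33.065 Gt C/yr.
Total input to the second box = 33.065 + 16.21 = 49.275 Gt C/yr; at steady state this equals its total output.
τ = M / F = 2205 / 49.275 = 44.75 yr.

45 yr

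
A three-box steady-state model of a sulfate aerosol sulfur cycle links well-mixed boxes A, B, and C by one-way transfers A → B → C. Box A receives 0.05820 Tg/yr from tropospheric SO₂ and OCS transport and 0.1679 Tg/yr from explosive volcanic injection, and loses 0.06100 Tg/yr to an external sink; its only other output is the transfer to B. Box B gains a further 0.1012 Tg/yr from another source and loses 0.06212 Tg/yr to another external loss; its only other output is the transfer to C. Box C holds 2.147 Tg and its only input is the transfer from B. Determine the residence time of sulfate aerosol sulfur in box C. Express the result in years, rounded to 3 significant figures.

Box A: F(A→B) = (0.05820 + 0.1679) − 0.06100 = 0.16510 Tg/yr.
Box B: F(B→C) = (0.16510 + 0.1012) − 0.06212 = 0.20418 Tg/yr.
Box C throughput = its input = 0.20418 Tg/yr; τ = 2.147 / 0.20418 = 10.52 yr.

10.5 yr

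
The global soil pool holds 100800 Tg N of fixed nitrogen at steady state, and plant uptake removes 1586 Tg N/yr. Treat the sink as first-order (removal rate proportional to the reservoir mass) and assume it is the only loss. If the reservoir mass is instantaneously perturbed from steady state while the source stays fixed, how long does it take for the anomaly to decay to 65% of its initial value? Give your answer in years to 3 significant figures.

27.4 yr

For a linear reservoir the anomaly decays as exp(−t/τ) with τ = M/F = 100800/1586 = 63.56 yr.
exp(−t/τ) = 0.65 ⇒ t = −τ ln(0.65) = 63.56 × 0.4308 = 27.38 yr.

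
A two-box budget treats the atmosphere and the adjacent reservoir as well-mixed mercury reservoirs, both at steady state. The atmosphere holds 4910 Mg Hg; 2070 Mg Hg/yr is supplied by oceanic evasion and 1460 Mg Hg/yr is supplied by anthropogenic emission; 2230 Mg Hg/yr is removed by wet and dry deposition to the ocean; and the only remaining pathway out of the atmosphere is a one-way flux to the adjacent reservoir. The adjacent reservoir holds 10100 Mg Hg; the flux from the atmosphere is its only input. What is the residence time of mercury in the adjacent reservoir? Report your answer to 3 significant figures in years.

Balance the atmosphere: ΣF_in = 2070 + 1460 = 3530.0 Mg Hg/yr.
Flux to the adjacent reservoir = ΣF_in − (2230) = 1300.0 Mg Hg/yr.
At steady state the output of the adjacent reservoir equals its input, 1300.0 Mg Hg/yr.
τ = M / F = 10100 / 1300.0 = 7.769 yr.

7.77 yr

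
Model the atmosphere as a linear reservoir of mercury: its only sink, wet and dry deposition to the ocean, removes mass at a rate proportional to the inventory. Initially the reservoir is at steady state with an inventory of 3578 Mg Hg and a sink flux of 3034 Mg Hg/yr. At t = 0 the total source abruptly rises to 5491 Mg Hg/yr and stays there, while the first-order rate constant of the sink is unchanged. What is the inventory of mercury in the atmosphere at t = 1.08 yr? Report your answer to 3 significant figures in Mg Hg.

τ = M₀/F₀ = 3578/3034 = 1.179 yr; rate constant k = 1/τ.
New steady state M_∞ = F₁/k = F₁·τ = 5491 × 1.179 = 6475.5 Mg Hg.
M(t) = M_∞ + (M₀ − M_∞)·e^(−t/τ); t/τ = 1.08/1.179 = 0.9158, so e^(−t/τ) = 0.4002.
M(t) = 6475.5 − 2898 × 0.4002 = 5316.0 Mg Hg.

5320 Mg Hg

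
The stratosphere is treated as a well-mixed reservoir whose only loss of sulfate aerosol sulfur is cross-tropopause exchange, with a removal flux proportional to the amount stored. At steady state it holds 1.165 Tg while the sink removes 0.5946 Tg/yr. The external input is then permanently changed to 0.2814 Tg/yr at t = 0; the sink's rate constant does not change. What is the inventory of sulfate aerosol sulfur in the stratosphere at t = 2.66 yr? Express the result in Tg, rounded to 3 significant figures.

τ = M₀/F₀ = 1.165/0.5946 = 1.959 yr; rate constant k = 1/τ.
New steady state M_∞ = F₁/k = F₁·τ = 0.2814 × 1.959 = 0.55135 Tg.
M(t) = M_∞ + (M₀ − M_∞)·e^(−t/τ); t/τ = 2.66/1.959 = 1.358, so e^(−t/τ) = 0.2573.
M(t) = 0.55135 + 0.6137 × 0.2573 = 0.70922 Tg.

0.709 Tg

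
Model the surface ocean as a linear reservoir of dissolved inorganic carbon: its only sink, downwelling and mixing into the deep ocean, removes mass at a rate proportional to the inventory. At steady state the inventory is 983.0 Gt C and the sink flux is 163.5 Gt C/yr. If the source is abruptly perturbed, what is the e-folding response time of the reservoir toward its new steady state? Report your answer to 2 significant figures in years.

For a linear reservoir the response time equals the residence time τ = M/F.
τ = 983.0 / 163.5 = 6.012 yr.

6.0 yr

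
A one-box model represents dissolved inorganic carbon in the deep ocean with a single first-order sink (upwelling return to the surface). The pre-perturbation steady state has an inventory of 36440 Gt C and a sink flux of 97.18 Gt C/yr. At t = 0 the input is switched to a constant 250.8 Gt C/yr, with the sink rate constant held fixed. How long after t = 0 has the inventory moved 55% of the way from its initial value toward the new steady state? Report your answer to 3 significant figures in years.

τ = M₀/F₀ = 36440/97.18 = 375.0 yr.
The remaining gap fraction is e^(−t/τ); 55% covered ⇒ e^(−t/τ) = 0.450.
t = −τ ln(0.450) = 375.0 × 0.7985 = 299.4 yr.

299 yr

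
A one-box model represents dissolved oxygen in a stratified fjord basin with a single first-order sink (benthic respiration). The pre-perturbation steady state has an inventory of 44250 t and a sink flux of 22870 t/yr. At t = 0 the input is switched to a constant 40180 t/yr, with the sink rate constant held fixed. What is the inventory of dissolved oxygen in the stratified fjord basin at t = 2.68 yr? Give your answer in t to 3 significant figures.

The sink rate constant is k = F₀/M₀ = 22870/44250 = 0.5168 yr⁻¹.
Solving dM/dt = F₁ − kM with M(0) = M₀ gives M(t) = F₁/k + (M₀ − F₁/k)·e^(−kt).
F₁/k = 40180/0.5168 = 77742 t; kt = 0.5168 × 2.68 = 1.385, e^(−kt) = 0.2503.
M(2.68) = 77742 + (44250 − 77742) × 0.2503 = 77742 − 8383 = 69359 t.

69400 t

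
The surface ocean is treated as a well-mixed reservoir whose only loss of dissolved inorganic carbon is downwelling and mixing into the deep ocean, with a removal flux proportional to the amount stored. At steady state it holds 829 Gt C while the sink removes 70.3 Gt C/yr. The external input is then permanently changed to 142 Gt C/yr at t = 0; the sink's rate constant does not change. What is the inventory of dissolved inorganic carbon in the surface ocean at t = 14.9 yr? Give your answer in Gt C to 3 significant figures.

τ = M₀/F₀ = 829/70.3 = 11.79 yr; rate constant k = 1/τ.
New steady state M_∞ = F₁/k = F₁·τ = 142 × 11.79 = 1674.5 Gt C.
M(t) = M_∞ + (M₀ − M_∞)·e^(−t/τ); t/τ = 14.9/11.79 = 1.264, so e^(−t/τ) = 0.2827.
M(t) = 1674.5 − 845.5 × 0.2827 = 1435.5 Gt C.

1440 Gt C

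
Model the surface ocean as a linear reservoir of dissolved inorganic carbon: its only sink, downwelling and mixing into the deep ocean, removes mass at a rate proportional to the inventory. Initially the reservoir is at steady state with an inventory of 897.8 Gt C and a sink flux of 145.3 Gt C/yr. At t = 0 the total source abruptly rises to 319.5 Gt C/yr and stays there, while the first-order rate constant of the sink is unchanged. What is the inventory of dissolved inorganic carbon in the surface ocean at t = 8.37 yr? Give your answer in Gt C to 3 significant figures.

1700 Gt C

τ = M₀/F₀ = 897.8/145.3 = 6.179 yr; rate constant k = 1/τ.
New steady state M_∞ = F₁/k = F₁·τ = 319.5 × 6.179 = 1974.2 Gt C.
M(t) = M_∞ + (M₀ − M_∞)·e^(−t/τ); t/τ = 8.37/6.179 = 1.355, so e^(−t/τ) = 0.2581.
M(t) = 1974.2 − 1076 × 0.2581 = 1696.4 Gt C.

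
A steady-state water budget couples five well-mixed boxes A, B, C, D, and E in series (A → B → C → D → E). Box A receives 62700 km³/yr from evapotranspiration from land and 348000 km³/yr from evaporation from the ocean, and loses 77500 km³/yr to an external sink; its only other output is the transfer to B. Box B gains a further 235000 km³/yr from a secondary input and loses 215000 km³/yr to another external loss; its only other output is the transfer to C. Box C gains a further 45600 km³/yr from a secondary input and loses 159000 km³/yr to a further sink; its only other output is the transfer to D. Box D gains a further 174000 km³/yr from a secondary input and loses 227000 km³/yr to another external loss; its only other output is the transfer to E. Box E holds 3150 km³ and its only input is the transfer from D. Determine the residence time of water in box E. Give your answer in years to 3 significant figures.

Box A: F(A→B) = (62700 + 348000) − 77500 = 333200 km³/yr.
Box B: F(B→C) = (333200 + 235000) − 215000 = 353200 km³/yr.
Box C: F(C→D) = (353200 + 45600) − 159000 = 239800 km³/yr.
Box D: F(D→E) = (239800 + 174000) − 227000 = 186800 km³/yr.
Box E throughput = its input = 186800 km³/yr; τ = 3150 / 186800 = 0.01686 yr.

0.0169 yr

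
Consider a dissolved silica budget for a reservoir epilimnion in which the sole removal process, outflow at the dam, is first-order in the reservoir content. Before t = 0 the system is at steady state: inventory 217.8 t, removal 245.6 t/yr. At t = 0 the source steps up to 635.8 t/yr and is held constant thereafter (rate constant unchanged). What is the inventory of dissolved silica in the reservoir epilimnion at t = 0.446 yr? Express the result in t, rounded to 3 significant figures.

355 t

Residence time τ = M₀/F₀ = 0.8868 yr. The eventual steady state is M_∞ = M₀·(F₁/F₀) = 217.8 × 635.8/245.6 = 563.83 t.
The anomaly ΔM(t) = M(t) − M_∞ decays as ΔM₀·e^(−t/τ) with ΔM₀ = 217.8 − 563.83 = −346.0 t.
At t = 0.446 yr, e^(−t/τ) = e^(−0.5029) = 0.6048, so ΔM = −209.3 t and M = 563.83 − 209.3 = 354.57 t.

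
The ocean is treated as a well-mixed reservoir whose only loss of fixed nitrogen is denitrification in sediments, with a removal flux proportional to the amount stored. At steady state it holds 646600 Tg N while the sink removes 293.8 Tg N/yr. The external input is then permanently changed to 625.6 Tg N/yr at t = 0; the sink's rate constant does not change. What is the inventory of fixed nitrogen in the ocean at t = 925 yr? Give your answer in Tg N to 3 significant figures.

τ = M₀/F₀ = 646600/293.8 = 2201 yr; rate constant k = 1/τ.
New steady state M_∞ = F₁/k = F₁·τ = 625.6 × 2201 = 1.3768×10^6 Tg N.
M(t) = M_∞ + (M₀ − M_∞)·e^(−t/τ); t/τ = 925/2201 = 0.4203, so e^(−t/τ) = 0.6569.
M(t) = 1.3768×10^6 − 730200 × 0.6569 = 897180 Tg N.

897000 Tg N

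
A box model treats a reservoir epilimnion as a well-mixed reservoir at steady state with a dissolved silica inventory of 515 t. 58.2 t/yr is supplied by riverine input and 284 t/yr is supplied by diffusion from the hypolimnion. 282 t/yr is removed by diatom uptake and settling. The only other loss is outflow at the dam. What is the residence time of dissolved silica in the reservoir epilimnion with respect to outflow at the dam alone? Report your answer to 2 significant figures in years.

8.6 yr

At steady state ΣF_in = ΣF_out.
ΣF_in = 58.2 + 284 = 342.20 t/yr.
Outflow at the dam flux = ΣF_in − (282) = 342.20 − 282.0 = 60.20 t/yr.
τ = M / F = 515 / 60.20 = 8.555 yr.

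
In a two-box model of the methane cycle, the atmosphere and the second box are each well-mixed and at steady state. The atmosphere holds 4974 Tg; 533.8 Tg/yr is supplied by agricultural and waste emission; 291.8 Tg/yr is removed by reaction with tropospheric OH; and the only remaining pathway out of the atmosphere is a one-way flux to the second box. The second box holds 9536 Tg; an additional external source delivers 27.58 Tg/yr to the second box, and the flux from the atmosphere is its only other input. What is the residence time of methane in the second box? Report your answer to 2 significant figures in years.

35 yr

Balance the atmosphere: ΣF_in = 533.80 Tg/yr.
Flux to the second box = ΣF_in − (291.8) = 242.00 Tg/yr.
Total input to the second box = 242.00 + 27.58 = 269.58 Tg/yr; at steady state this equals its total output.
τ = M / F = 9536 / 269.58 = 35.37 yr.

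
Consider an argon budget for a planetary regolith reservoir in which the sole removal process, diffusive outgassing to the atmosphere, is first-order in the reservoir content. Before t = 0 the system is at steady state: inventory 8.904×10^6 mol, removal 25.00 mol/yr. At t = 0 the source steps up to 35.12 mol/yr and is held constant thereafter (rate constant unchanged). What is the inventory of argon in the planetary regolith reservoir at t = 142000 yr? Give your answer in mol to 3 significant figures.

The sink rate constant is k = F₀/M₀ = 25.00/8.904×10^6 = 2.808×10^-6 yr⁻¹.
Solving dM/dt = F₁ − kM with M(0) = M₀ gives M(t) = F₁/k + (M₀ − F₁/k)·e^(−kt).
F₁/k = 35.12/2.808×10^-6 = 1.2508×10^7 mol; kt = 2.808×10^-6 × 142000 = 0.3987, e^(−kt) = 0.6712.
M(142000) = 1.2508×10^7 + (8.904×10^6 − 1.2508×10^7) × 0.6712 = 1.2508×10^7 − 2.419×10^6 = 1.0089×10^7 mol.

1.01×10^7 mol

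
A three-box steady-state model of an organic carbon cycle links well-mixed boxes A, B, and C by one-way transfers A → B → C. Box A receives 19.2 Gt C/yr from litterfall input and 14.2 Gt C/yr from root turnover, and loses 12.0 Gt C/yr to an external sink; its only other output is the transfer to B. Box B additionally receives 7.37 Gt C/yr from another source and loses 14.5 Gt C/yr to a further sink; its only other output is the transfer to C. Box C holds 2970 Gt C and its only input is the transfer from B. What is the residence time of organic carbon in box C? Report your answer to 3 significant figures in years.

Box A: F(A→B) = (19.2 + 14.2) − 12.0 = 21.400 Gt C/yr.
Box B: F(B→C) = (21.400 + 7.37) − 14.5 = 14.270 Gt C/yr.
Box C throughput = its input = 14.270 Gt C/yr; τ = 2970 / 14.270 = 208.1 yr.

208 yr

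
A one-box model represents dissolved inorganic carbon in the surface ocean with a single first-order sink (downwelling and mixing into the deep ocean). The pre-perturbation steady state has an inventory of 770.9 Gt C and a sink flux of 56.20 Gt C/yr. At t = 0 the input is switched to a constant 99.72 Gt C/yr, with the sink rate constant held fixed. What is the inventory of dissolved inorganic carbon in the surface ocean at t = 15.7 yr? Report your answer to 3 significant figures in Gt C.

1180 Gt C

τ = M₀/F₀ = 770.9/56.20 = 13.72 yr; rate constant k = 1/τ.
New steady state M_∞ = F₁/k = F₁·τ = 99.72 × 13.72 = 1367.9 Gt C.
M(t) = M_∞ + (M₀ − M_∞)·e^(−t/τ); t/τ = 15.7/13.72 = 1.145, so e^(−t/τ) = 0.3184.
M(t) = 1367.9 − 597.0 × 0.3184 = 1177.8 Gt C.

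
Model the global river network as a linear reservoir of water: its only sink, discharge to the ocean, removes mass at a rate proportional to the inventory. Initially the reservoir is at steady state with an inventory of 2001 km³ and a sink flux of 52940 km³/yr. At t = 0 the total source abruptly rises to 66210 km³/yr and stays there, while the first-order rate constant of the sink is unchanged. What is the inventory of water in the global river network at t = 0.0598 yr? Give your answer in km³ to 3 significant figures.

2400 km³

The sink rate constant is k = F₀/M₀ = 52940/2001 = 26.46 yr⁻¹.
Solving dM/dt = F₁ − kM with M(0) = M₀ gives M(t) = F₁/k + (M₀ − F₁/k)·e^(−kt).
F₁/k = 66210/26.46 = 2502.6 km³; kt = 26.46 × 0.0598 = 1.582, e^(−kt) = 0.2055.
M(0.0598) = 2502.6 + (2001 − 2502.6) × 0.2055 = 2502.6 − 103.1 = 2399.5 km³.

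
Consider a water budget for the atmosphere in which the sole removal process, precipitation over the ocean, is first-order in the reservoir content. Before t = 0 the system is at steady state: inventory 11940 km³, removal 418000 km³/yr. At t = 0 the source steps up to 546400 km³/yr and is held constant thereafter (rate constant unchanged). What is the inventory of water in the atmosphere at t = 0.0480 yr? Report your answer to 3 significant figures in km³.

14900 km³

The sink rate constant is k = F₀/M₀ = 418000/11940 = 35.01 yr⁻¹.
Solving dM/dt = F₁ − kM with M(0) = M₀ gives M(t) = F₁/k + (M₀ − F₁/k)·e^(−kt).
F₁/k = 546400/35.01 = 15608 km³; kt = 35.01 × 0.0480 = 1.680, e^(−kt) = 0.1863.
M(0.0480) = 15608 + (11940 − 15608) × 0.1863 = 15608 − 683.3 = 14924 km³.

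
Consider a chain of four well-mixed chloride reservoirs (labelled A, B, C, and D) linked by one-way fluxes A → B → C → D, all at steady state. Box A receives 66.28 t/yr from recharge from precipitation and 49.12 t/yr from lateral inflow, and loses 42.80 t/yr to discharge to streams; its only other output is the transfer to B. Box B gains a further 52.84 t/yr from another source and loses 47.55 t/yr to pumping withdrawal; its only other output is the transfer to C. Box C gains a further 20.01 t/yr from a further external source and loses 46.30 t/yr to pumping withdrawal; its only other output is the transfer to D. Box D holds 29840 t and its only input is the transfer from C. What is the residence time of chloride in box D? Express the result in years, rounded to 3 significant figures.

Box A: F(A→B) = (66.28 + 49.12) − 42.80 = 72.600 t/yr.
Box B: F(B→C) = (72.600 + 52.84) − 47.55 = 77.890 t/yr.
Box C: F(C→D) = (77.890 + 20.01) − 46.30 = 51.600 t/yr.
Box D throughput = its input = 51.600 t/yr; τ = 29840 / 51.600 = 578.3 yr.

578 yr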